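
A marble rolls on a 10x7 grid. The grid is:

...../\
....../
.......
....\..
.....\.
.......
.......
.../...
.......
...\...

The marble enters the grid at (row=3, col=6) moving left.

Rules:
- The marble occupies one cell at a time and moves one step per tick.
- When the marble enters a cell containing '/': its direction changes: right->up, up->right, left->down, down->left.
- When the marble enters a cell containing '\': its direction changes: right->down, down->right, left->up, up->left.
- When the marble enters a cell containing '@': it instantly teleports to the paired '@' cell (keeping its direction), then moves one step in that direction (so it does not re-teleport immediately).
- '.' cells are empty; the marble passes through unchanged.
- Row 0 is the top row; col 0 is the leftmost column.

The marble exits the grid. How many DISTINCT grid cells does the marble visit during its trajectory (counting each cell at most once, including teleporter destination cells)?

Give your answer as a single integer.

Step 1: enter (3,6), '.' pass, move left to (3,5)
Step 2: enter (3,5), '.' pass, move left to (3,4)
Step 3: enter (3,4), '\' deflects left->up, move up to (2,4)
Step 4: enter (2,4), '.' pass, move up to (1,4)
Step 5: enter (1,4), '.' pass, move up to (0,4)
Step 6: enter (0,4), '.' pass, move up to (-1,4)
Step 7: at (-1,4) — EXIT via top edge, pos 4
Distinct cells visited: 6 (path length 6)

Answer: 6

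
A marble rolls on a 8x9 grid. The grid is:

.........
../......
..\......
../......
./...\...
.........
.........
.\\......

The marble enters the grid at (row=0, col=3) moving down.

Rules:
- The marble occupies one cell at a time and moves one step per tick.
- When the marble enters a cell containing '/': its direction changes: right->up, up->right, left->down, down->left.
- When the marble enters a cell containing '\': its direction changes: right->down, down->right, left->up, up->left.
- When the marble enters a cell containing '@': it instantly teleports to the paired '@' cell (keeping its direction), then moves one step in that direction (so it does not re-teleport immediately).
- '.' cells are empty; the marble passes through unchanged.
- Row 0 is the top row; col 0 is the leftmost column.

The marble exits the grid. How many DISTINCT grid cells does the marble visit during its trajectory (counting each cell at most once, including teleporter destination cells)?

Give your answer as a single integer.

Step 1: enter (0,3), '.' pass, move down to (1,3)
Step 2: enter (1,3), '.' pass, move down to (2,3)
Step 3: enter (2,3), '.' pass, move down to (3,3)
Step 4: enter (3,3), '.' pass, move down to (4,3)
Step 5: enter (4,3), '.' pass, move down to (5,3)
Step 6: enter (5,3), '.' pass, move down to (6,3)
Step 7: enter (6,3), '.' pass, move down to (7,3)
Step 8: enter (7,3), '.' pass, move down to (8,3)
Step 9: at (8,3) — EXIT via bottom edge, pos 3
Distinct cells visited: 8 (path length 8)

Answer: 8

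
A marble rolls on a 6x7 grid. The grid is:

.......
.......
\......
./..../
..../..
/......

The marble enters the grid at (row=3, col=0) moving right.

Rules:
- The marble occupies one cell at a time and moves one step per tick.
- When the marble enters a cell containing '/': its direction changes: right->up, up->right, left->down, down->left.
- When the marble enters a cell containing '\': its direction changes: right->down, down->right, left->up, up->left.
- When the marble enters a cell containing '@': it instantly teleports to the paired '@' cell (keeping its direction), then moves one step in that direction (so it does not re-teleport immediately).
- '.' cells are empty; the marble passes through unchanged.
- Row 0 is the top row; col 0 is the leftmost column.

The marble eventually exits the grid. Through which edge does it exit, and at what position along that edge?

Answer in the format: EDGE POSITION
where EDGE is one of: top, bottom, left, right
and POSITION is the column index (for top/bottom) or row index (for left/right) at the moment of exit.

Answer: top 1

Derivation:
Step 1: enter (3,0), '.' pass, move right to (3,1)
Step 2: enter (3,1), '/' deflects right->up, move up to (2,1)
Step 3: enter (2,1), '.' pass, move up to (1,1)
Step 4: enter (1,1), '.' pass, move up to (0,1)
Step 5: enter (0,1), '.' pass, move up to (-1,1)
Step 6: at (-1,1) — EXIT via top edge, pos 1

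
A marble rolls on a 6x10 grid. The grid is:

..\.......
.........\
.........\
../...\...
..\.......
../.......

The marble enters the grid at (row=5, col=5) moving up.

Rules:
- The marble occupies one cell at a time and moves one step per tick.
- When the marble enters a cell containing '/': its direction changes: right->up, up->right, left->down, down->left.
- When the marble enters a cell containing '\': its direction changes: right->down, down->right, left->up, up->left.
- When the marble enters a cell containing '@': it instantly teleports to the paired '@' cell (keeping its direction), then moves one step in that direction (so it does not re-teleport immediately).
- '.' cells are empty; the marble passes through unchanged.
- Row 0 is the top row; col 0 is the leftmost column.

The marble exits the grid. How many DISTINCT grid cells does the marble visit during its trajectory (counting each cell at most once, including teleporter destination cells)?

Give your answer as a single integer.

Answer: 6

Derivation:
Step 1: enter (5,5), '.' pass, move up to (4,5)
Step 2: enter (4,5), '.' pass, move up to (3,5)
Step 3: enter (3,5), '.' pass, move up to (2,5)
Step 4: enter (2,5), '.' pass, move up to (1,5)
Step 5: enter (1,5), '.' pass, move up to (0,5)
Step 6: enter (0,5), '.' pass, move up to (-1,5)
Step 7: at (-1,5) — EXIT via top edge, pos 5
Distinct cells visited: 6 (path length 6)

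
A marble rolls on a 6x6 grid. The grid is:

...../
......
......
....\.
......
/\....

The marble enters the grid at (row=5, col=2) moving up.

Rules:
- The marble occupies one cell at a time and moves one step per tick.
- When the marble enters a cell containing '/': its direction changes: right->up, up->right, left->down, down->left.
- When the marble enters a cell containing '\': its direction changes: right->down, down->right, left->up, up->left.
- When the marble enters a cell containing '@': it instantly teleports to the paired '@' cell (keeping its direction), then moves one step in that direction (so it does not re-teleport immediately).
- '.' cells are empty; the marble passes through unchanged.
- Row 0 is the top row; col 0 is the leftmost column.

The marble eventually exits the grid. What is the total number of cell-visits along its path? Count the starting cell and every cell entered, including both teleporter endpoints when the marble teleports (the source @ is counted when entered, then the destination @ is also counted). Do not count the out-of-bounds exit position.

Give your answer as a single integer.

Answer: 6

Derivation:
Step 1: enter (5,2), '.' pass, move up to (4,2)
Step 2: enter (4,2), '.' pass, move up to (3,2)
Step 3: enter (3,2), '.' pass, move up to (2,2)
Step 4: enter (2,2), '.' pass, move up to (1,2)
Step 5: enter (1,2), '.' pass, move up to (0,2)
Step 6: enter (0,2), '.' pass, move up to (-1,2)
Step 7: at (-1,2) — EXIT via top edge, pos 2
Path length (cell visits): 6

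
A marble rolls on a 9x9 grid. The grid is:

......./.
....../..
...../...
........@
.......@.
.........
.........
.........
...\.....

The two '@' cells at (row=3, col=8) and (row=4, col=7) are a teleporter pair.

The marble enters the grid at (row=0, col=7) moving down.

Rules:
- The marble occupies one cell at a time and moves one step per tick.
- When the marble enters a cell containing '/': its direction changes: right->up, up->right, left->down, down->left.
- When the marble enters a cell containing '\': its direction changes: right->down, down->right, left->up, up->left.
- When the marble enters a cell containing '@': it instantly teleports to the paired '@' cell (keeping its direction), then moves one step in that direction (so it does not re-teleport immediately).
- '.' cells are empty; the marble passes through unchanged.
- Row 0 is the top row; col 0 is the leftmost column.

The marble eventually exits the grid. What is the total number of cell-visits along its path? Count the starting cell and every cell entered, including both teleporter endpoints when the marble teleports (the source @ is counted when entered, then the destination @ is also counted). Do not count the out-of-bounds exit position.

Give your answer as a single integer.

Step 1: enter (0,7), '/' deflects down->left, move left to (0,6)
Step 2: enter (0,6), '.' pass, move left to (0,5)
Step 3: enter (0,5), '.' pass, move left to (0,4)
Step 4: enter (0,4), '.' pass, move left to (0,3)
Step 5: enter (0,3), '.' pass, move left to (0,2)
Step 6: enter (0,2), '.' pass, move left to (0,1)
Step 7: enter (0,1), '.' pass, move left to (0,0)
Step 8: enter (0,0), '.' pass, move left to (0,-1)
Step 9: at (0,-1) — EXIT via left edge, pos 0
Path length (cell visits): 8

Answer: 8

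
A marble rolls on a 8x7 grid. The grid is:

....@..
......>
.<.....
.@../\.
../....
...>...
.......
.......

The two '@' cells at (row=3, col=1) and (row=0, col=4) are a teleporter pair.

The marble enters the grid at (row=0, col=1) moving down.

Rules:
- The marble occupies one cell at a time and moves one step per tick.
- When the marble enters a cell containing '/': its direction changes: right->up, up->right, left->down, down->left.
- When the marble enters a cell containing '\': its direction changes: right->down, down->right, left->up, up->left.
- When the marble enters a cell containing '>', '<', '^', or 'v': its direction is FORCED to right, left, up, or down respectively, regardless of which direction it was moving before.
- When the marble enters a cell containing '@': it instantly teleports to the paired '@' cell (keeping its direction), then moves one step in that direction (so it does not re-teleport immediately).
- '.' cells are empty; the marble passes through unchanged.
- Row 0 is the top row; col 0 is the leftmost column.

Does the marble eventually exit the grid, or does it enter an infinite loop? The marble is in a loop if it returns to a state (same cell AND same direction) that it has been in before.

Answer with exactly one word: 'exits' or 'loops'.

Step 1: enter (0,1), '.' pass, move down to (1,1)
Step 2: enter (1,1), '.' pass, move down to (2,1)
Step 3: enter (2,1), '<' forces down->left, move left to (2,0)
Step 4: enter (2,0), '.' pass, move left to (2,-1)
Step 5: at (2,-1) — EXIT via left edge, pos 2

Answer: exits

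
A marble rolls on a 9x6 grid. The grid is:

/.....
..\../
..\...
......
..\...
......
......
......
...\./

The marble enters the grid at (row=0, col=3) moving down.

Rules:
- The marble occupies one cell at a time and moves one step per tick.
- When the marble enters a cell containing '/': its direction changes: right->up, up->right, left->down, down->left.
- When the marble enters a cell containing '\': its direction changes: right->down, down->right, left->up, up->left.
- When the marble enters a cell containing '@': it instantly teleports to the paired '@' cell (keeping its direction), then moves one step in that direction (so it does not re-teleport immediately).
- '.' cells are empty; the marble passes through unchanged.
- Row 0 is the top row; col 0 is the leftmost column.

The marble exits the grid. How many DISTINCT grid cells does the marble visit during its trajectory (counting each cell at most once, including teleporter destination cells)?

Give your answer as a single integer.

Answer: 18

Derivation:
Step 1: enter (0,3), '.' pass, move down to (1,3)
Step 2: enter (1,3), '.' pass, move down to (2,3)
Step 3: enter (2,3), '.' pass, move down to (3,3)
Step 4: enter (3,3), '.' pass, move down to (4,3)
Step 5: enter (4,3), '.' pass, move down to (5,3)
Step 6: enter (5,3), '.' pass, move down to (6,3)
Step 7: enter (6,3), '.' pass, move down to (7,3)
Step 8: enter (7,3), '.' pass, move down to (8,3)
Step 9: enter (8,3), '\' deflects down->right, move right to (8,4)
Step 10: enter (8,4), '.' pass, move right to (8,5)
Step 11: enter (8,5), '/' deflects right->up, move up to (7,5)
Step 12: enter (7,5), '.' pass, move up to (6,5)
Step 13: enter (6,5), '.' pass, move up to (5,5)
Step 14: enter (5,5), '.' pass, move up to (4,5)
Step 15: enter (4,5), '.' pass, move up to (3,5)
Step 16: enter (3,5), '.' pass, move up to (2,5)
Step 17: enter (2,5), '.' pass, move up to (1,5)
Step 18: enter (1,5), '/' deflects up->right, move right to (1,6)
Step 19: at (1,6) — EXIT via right edge, pos 1
Distinct cells visited: 18 (path length 18)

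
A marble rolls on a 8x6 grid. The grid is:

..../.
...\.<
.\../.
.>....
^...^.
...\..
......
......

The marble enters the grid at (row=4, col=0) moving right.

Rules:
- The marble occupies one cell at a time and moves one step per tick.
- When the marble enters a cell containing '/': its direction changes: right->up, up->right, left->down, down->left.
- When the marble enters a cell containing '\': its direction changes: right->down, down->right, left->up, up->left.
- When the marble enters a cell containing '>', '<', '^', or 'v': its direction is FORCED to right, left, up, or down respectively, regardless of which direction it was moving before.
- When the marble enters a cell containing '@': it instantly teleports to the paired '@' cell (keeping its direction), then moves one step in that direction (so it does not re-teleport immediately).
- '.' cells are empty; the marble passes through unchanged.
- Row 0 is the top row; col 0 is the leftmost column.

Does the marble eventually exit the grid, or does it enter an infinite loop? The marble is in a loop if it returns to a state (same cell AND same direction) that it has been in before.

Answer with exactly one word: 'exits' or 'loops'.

Answer: exits

Derivation:
Step 1: enter (4,0), '^' forces right->up, move up to (3,0)
Step 2: enter (3,0), '.' pass, move up to (2,0)
Step 3: enter (2,0), '.' pass, move up to (1,0)
Step 4: enter (1,0), '.' pass, move up to (0,0)
Step 5: enter (0,0), '.' pass, move up to (-1,0)
Step 6: at (-1,0) — EXIT via top edge, pos 0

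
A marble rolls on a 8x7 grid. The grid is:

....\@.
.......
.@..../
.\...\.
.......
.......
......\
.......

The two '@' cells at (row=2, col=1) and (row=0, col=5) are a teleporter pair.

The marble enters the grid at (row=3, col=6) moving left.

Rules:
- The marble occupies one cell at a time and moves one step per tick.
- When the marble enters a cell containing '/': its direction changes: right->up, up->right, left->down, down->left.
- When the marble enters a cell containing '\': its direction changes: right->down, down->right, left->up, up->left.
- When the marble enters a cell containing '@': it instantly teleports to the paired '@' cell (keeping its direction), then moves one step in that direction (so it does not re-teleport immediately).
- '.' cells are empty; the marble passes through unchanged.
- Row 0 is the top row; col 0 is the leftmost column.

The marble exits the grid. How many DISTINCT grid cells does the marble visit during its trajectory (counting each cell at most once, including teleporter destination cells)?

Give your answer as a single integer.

Answer: 8

Derivation:
Step 1: enter (3,6), '.' pass, move left to (3,5)
Step 2: enter (3,5), '\' deflects left->up, move up to (2,5)
Step 3: enter (2,5), '.' pass, move up to (1,5)
Step 4: enter (1,5), '.' pass, move up to (0,5)
Step 5: enter (0,5), '@' teleport (0,5)->(2,1), also enter (2,1), move up to (1,1)
Step 6: enter (1,1), '.' pass, move up to (0,1)
Step 7: enter (0,1), '.' pass, move up to (-1,1)
Step 8: at (-1,1) — EXIT via top edge, pos 1
Distinct cells visited: 8 (path length 8)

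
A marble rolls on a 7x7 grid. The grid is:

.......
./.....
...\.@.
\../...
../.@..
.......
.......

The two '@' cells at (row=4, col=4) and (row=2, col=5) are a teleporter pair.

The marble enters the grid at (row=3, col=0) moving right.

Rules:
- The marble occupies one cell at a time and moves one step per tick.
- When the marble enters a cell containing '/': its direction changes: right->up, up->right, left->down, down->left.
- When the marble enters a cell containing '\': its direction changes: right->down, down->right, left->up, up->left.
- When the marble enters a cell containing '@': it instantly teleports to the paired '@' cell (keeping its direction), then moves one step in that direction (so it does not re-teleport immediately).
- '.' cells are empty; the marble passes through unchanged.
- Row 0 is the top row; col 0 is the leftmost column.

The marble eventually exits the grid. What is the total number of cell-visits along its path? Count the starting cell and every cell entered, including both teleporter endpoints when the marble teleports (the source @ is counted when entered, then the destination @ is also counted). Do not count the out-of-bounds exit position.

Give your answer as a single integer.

Answer: 4

Derivation:
Step 1: enter (3,0), '\' deflects right->down, move down to (4,0)
Step 2: enter (4,0), '.' pass, move down to (5,0)
Step 3: enter (5,0), '.' pass, move down to (6,0)
Step 4: enter (6,0), '.' pass, move down to (7,0)
Step 5: at (7,0) — EXIT via bottom edge, pos 0
Path length (cell visits): 4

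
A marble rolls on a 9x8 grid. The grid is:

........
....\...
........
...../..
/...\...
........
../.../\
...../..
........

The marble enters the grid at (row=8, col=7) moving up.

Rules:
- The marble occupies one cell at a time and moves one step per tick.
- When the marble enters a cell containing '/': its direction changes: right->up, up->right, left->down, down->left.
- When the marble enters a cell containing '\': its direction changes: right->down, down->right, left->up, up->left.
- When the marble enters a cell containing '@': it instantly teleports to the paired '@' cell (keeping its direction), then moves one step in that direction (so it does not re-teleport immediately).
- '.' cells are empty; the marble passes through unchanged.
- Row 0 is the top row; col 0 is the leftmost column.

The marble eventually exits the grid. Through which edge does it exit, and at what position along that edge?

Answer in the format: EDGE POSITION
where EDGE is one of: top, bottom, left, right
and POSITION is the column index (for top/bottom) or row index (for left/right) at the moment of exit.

Answer: bottom 6

Derivation:
Step 1: enter (8,7), '.' pass, move up to (7,7)
Step 2: enter (7,7), '.' pass, move up to (6,7)
Step 3: enter (6,7), '\' deflects up->left, move left to (6,6)
Step 4: enter (6,6), '/' deflects left->down, move down to (7,6)
Step 5: enter (7,6), '.' pass, move down to (8,6)
Step 6: enter (8,6), '.' pass, move down to (9,6)
Step 7: at (9,6) — EXIT via bottom edge, pos 6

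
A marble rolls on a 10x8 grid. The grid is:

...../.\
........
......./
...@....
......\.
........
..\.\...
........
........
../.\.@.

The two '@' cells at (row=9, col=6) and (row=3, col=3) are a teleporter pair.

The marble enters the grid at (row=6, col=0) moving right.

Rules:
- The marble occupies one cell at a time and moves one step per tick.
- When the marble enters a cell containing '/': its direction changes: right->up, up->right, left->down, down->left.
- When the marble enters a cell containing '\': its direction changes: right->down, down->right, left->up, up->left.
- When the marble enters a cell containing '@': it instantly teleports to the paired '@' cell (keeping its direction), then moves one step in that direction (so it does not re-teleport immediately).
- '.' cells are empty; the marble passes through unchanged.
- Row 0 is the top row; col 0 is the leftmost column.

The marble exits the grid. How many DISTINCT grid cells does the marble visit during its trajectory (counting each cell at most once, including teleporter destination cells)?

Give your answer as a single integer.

Step 1: enter (6,0), '.' pass, move right to (6,1)
Step 2: enter (6,1), '.' pass, move right to (6,2)
Step 3: enter (6,2), '\' deflects right->down, move down to (7,2)
Step 4: enter (7,2), '.' pass, move down to (8,2)
Step 5: enter (8,2), '.' pass, move down to (9,2)
Step 6: enter (9,2), '/' deflects down->left, move left to (9,1)
Step 7: enter (9,1), '.' pass, move left to (9,0)
Step 8: enter (9,0), '.' pass, move left to (9,-1)
Step 9: at (9,-1) — EXIT via left edge, pos 9
Distinct cells visited: 8 (path length 8)

Answer: 8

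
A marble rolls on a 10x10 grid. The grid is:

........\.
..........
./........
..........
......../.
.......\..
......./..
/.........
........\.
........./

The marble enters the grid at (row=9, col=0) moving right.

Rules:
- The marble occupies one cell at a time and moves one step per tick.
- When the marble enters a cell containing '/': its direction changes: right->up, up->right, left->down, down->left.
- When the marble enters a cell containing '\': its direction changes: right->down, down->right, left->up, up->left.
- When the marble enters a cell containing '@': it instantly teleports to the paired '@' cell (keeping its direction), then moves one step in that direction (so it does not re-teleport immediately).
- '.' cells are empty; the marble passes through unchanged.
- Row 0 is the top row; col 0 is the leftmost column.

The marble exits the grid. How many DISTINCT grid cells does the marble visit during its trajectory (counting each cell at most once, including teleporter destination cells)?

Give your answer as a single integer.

Answer: 19

Derivation:
Step 1: enter (9,0), '.' pass, move right to (9,1)
Step 2: enter (9,1), '.' pass, move right to (9,2)
Step 3: enter (9,2), '.' pass, move right to (9,3)
Step 4: enter (9,3), '.' pass, move right to (9,4)
Step 5: enter (9,4), '.' pass, move right to (9,5)
Step 6: enter (9,5), '.' pass, move right to (9,6)
Step 7: enter (9,6), '.' pass, move right to (9,7)
Step 8: enter (9,7), '.' pass, move right to (9,8)
Step 9: enter (9,8), '.' pass, move right to (9,9)
Step 10: enter (9,9), '/' deflects right->up, move up to (8,9)
Step 11: enter (8,9), '.' pass, move up to (7,9)
Step 12: enter (7,9), '.' pass, move up to (6,9)
Step 13: enter (6,9), '.' pass, move up to (5,9)
Step 14: enter (5,9), '.' pass, move up to (4,9)
Step 15: enter (4,9), '.' pass, move up to (3,9)
Step 16: enter (3,9), '.' pass, move up to (2,9)
Step 17: enter (2,9), '.' pass, move up to (1,9)
Step 18: enter (1,9), '.' pass, move up to (0,9)
Step 19: enter (0,9), '.' pass, move up to (-1,9)
Step 20: at (-1,9) — EXIT via top edge, pos 9
Distinct cells visited: 19 (path length 19)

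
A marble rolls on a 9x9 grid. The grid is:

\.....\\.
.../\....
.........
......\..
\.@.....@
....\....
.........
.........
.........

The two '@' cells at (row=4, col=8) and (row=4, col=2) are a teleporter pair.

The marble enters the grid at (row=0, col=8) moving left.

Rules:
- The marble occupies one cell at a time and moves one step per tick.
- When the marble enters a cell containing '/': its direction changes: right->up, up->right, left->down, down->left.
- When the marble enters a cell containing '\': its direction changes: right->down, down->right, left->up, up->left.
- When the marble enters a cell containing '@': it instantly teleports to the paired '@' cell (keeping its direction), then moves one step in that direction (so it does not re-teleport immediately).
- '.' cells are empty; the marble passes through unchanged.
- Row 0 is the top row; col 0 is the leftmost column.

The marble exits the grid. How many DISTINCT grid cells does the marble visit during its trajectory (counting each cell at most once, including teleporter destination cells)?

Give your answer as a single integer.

Step 1: enter (0,8), '.' pass, move left to (0,7)
Step 2: enter (0,7), '\' deflects left->up, move up to (-1,7)
Step 3: at (-1,7) — EXIT via top edge, pos 7
Distinct cells visited: 2 (path length 2)

Answer: 2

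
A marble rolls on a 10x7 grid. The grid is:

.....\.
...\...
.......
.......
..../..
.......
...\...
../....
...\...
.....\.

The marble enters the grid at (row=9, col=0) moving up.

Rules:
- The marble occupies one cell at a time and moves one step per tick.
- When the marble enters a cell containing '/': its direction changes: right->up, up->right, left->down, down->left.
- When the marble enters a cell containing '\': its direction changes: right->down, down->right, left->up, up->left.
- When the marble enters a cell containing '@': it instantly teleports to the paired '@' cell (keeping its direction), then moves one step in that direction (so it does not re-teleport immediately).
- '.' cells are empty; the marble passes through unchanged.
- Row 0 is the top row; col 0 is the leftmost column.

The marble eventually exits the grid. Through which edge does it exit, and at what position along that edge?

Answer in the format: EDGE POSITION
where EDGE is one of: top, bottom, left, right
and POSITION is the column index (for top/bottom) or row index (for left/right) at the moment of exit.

Answer: top 0

Derivation:
Step 1: enter (9,0), '.' pass, move up to (8,0)
Step 2: enter (8,0), '.' pass, move up to (7,0)
Step 3: enter (7,0), '.' pass, move up to (6,0)
Step 4: enter (6,0), '.' pass, move up to (5,0)
Step 5: enter (5,0), '.' pass, move up to (4,0)
Step 6: enter (4,0), '.' pass, move up to (3,0)
Step 7: enter (3,0), '.' pass, move up to (2,0)
Step 8: enter (2,0), '.' pass, move up to (1,0)
Step 9: enter (1,0), '.' pass, move up to (0,0)
Step 10: enter (0,0), '.' pass, move up to (-1,0)
Step 11: at (-1,0) — EXIT via top edge, pos 0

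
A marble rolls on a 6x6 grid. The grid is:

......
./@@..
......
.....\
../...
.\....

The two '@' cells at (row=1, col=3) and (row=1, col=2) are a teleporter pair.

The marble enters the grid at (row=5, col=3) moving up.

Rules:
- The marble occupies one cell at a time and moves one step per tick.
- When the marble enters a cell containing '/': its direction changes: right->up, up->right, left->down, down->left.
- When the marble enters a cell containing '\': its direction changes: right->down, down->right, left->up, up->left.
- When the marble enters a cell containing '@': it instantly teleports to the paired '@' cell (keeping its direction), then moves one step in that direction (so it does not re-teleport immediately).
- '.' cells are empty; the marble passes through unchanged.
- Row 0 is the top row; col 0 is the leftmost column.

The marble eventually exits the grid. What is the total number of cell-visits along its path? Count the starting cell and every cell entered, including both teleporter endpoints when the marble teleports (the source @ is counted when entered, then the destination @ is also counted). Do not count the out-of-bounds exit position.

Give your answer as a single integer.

Step 1: enter (5,3), '.' pass, move up to (4,3)
Step 2: enter (4,3), '.' pass, move up to (3,3)
Step 3: enter (3,3), '.' pass, move up to (2,3)
Step 4: enter (2,3), '.' pass, move up to (1,3)
Step 5: enter (1,3), '@' teleport (1,3)->(1,2), also enter (1,2), move up to (0,2)
Step 6: enter (0,2), '.' pass, move up to (-1,2)
Step 7: at (-1,2) — EXIT via top edge, pos 2
Path length (cell visits): 7

Answer: 7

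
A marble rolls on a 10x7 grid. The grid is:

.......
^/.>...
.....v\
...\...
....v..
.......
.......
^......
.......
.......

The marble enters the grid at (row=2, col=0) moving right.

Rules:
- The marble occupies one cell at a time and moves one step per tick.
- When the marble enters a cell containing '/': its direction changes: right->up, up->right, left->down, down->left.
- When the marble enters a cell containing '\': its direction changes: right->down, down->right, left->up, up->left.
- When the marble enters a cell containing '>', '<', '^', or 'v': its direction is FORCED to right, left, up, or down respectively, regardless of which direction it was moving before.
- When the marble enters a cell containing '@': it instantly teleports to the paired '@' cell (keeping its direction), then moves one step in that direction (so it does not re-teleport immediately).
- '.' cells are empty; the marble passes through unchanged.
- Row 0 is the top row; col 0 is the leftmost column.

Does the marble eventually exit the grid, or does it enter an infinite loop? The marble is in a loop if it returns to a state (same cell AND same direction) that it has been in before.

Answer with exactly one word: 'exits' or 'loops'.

Answer: exits

Derivation:
Step 1: enter (2,0), '.' pass, move right to (2,1)
Step 2: enter (2,1), '.' pass, move right to (2,2)
Step 3: enter (2,2), '.' pass, move right to (2,3)
Step 4: enter (2,3), '.' pass, move right to (2,4)
Step 5: enter (2,4), '.' pass, move right to (2,5)
Step 6: enter (2,5), 'v' forces right->down, move down to (3,5)
Step 7: enter (3,5), '.' pass, move down to (4,5)
Step 8: enter (4,5), '.' pass, move down to (5,5)
Step 9: enter (5,5), '.' pass, move down to (6,5)
Step 10: enter (6,5), '.' pass, move down to (7,5)
Step 11: enter (7,5), '.' pass, move down to (8,5)
Step 12: enter (8,5), '.' pass, move down to (9,5)
Step 13: enter (9,5), '.' pass, move down to (10,5)
Step 14: at (10,5) — EXIT via bottom edge, pos 5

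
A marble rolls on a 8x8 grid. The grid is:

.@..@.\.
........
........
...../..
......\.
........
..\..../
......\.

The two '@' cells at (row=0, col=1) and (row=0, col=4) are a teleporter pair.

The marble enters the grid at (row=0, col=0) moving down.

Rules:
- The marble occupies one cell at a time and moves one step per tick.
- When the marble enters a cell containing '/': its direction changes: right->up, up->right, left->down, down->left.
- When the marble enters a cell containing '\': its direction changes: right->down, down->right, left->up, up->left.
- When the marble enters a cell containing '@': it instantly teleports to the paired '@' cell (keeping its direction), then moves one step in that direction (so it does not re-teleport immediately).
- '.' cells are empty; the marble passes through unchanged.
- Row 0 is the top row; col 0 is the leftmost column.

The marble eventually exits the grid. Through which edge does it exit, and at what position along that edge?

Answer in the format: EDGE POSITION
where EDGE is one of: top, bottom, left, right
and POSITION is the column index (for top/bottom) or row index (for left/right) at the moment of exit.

Answer: bottom 0

Derivation:
Step 1: enter (0,0), '.' pass, move down to (1,0)
Step 2: enter (1,0), '.' pass, move down to (2,0)
Step 3: enter (2,0), '.' pass, move down to (3,0)
Step 4: enter (3,0), '.' pass, move down to (4,0)
Step 5: enter (4,0), '.' pass, move down to (5,0)
Step 6: enter (5,0), '.' pass, move down to (6,0)
Step 7: enter (6,0), '.' pass, move down to (7,0)
Step 8: enter (7,0), '.' pass, move down to (8,0)
Step 9: at (8,0) — EXIT via bottom edge, pos 0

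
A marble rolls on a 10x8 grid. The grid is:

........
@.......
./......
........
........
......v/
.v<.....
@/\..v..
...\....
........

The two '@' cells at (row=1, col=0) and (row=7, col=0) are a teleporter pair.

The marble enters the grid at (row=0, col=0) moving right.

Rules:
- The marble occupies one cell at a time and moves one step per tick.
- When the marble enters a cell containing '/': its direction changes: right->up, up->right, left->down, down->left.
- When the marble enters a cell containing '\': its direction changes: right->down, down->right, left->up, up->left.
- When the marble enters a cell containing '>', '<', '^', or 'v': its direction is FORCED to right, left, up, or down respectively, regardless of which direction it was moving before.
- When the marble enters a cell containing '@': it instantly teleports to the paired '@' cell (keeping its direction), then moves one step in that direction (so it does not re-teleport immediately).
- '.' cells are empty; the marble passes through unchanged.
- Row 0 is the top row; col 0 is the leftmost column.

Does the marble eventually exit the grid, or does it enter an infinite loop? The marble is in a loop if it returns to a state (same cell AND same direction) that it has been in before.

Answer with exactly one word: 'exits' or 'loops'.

Step 1: enter (0,0), '.' pass, move right to (0,1)
Step 2: enter (0,1), '.' pass, move right to (0,2)
Step 3: enter (0,2), '.' pass, move right to (0,3)
Step 4: enter (0,3), '.' pass, move right to (0,4)
Step 5: enter (0,4), '.' pass, move right to (0,5)
Step 6: enter (0,5), '.' pass, move right to (0,6)
Step 7: enter (0,6), '.' pass, move right to (0,7)
Step 8: enter (0,7), '.' pass, move right to (0,8)
Step 9: at (0,8) — EXIT via right edge, pos 0

Answer: exits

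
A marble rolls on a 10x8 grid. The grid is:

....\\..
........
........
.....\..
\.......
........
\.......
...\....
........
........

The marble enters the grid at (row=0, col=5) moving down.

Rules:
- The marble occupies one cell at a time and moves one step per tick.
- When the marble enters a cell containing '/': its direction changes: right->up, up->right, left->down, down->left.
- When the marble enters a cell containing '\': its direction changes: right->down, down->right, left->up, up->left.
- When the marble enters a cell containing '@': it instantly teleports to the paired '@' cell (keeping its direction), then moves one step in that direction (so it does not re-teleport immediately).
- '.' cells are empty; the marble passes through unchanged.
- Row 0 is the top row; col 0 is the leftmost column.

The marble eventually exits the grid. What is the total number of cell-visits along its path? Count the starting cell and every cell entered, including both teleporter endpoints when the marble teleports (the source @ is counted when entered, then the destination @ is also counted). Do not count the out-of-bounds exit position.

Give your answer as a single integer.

Step 1: enter (0,5), '\' deflects down->right, move right to (0,6)
Step 2: enter (0,6), '.' pass, move right to (0,7)
Step 3: enter (0,7), '.' pass, move right to (0,8)
Step 4: at (0,8) — EXIT via right edge, pos 0
Path length (cell visits): 3

Answer: 3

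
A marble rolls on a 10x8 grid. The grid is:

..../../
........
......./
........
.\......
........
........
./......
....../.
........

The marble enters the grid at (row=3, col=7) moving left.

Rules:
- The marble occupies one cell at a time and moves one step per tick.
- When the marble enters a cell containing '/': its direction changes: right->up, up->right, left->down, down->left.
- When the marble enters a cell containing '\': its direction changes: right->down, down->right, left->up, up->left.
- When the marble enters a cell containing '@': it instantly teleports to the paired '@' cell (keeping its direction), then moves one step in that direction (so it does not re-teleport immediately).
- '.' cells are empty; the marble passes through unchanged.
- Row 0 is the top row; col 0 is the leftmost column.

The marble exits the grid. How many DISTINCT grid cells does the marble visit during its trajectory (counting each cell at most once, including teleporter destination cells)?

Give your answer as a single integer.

Step 1: enter (3,7), '.' pass, move left to (3,6)
Step 2: enter (3,6), '.' pass, move left to (3,5)
Step 3: enter (3,5), '.' pass, move left to (3,4)
Step 4: enter (3,4), '.' pass, move left to (3,3)
Step 5: enter (3,3), '.' pass, move left to (3,2)
Step 6: enter (3,2), '.' pass, move left to (3,1)
Step 7: enter (3,1), '.' pass, move left to (3,0)
Step 8: enter (3,0), '.' pass, move left to (3,-1)
Step 9: at (3,-1) — EXIT via left edge, pos 3
Distinct cells visited: 8 (path length 8)

Answer: 8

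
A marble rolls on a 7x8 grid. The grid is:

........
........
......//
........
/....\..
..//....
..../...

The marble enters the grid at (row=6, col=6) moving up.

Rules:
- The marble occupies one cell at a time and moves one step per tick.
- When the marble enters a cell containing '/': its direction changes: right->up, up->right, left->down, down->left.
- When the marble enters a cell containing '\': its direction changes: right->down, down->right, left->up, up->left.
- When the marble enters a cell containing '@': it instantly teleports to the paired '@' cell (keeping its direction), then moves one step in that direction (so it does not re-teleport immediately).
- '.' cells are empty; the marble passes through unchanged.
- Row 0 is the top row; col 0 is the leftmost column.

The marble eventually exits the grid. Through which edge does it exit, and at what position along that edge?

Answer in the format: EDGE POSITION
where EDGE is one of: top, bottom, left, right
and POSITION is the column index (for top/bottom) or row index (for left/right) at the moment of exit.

Step 1: enter (6,6), '.' pass, move up to (5,6)
Step 2: enter (5,6), '.' pass, move up to (4,6)
Step 3: enter (4,6), '.' pass, move up to (3,6)
Step 4: enter (3,6), '.' pass, move up to (2,6)
Step 5: enter (2,6), '/' deflects up->right, move right to (2,7)
Step 6: enter (2,7), '/' deflects right->up, move up to (1,7)
Step 7: enter (1,7), '.' pass, move up to (0,7)
Step 8: enter (0,7), '.' pass, move up to (-1,7)
Step 9: at (-1,7) — EXIT via top edge, pos 7

Answer: top 7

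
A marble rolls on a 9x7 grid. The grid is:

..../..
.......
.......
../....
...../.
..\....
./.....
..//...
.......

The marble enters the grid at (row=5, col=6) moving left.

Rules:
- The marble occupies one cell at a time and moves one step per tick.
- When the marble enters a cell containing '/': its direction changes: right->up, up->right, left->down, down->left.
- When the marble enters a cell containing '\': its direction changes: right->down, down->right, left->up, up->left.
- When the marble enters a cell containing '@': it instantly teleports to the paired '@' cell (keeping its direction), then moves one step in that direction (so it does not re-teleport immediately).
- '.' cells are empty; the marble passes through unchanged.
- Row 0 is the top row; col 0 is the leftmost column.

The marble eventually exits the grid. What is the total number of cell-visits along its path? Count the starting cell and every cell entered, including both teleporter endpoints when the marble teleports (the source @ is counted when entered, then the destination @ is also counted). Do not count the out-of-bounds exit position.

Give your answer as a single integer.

Answer: 11

Derivation:
Step 1: enter (5,6), '.' pass, move left to (5,5)
Step 2: enter (5,5), '.' pass, move left to (5,4)
Step 3: enter (5,4), '.' pass, move left to (5,3)
Step 4: enter (5,3), '.' pass, move left to (5,2)
Step 5: enter (5,2), '\' deflects left->up, move up to (4,2)
Step 6: enter (4,2), '.' pass, move up to (3,2)
Step 7: enter (3,2), '/' deflects up->right, move right to (3,3)
Step 8: enter (3,3), '.' pass, move right to (3,4)
Step 9: enter (3,4), '.' pass, move right to (3,5)
Step 10: enter (3,5), '.' pass, move right to (3,6)
Step 11: enter (3,6), '.' pass, move right to (3,7)
Step 12: at (3,7) — EXIT via right edge, pos 3
Path length (cell visits): 11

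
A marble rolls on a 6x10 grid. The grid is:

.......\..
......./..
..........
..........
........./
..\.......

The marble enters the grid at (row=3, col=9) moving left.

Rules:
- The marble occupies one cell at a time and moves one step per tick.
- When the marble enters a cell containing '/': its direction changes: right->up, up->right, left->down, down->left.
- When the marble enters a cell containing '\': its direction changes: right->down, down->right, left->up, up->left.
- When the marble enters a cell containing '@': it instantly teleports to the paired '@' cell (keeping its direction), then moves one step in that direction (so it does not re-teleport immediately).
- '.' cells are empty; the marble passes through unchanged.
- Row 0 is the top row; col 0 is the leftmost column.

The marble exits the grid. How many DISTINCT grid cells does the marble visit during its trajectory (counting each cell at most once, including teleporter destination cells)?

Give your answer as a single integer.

Step 1: enter (3,9), '.' pass, move left to (3,8)
Step 2: enter (3,8), '.' pass, move left to (3,7)
Step 3: enter (3,7), '.' pass, move left to (3,6)
Step 4: enter (3,6), '.' pass, move left to (3,5)
Step 5: enter (3,5), '.' pass, move left to (3,4)
Step 6: enter (3,4), '.' pass, move left to (3,3)
Step 7: enter (3,3), '.' pass, move left to (3,2)
Step 8: enter (3,2), '.' pass, move left to (3,1)
Step 9: enter (3,1), '.' pass, move left to (3,0)
Step 10: enter (3,0), '.' pass, move left to (3,-1)
Step 11: at (3,-1) — EXIT via left edge, pos 3
Distinct cells visited: 10 (path length 10)

Answer: 10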